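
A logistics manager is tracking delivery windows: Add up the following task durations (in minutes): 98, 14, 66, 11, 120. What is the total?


Durations: 98, 14, 66, 11, 120
Running sum: 98
+ 14 = 112
+ 66 = 178
+ 11 = 189
+ 120 = 309
Total duration: 309 minutes
That is 5 hours and 9 minutes

309


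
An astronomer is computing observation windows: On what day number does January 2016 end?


Month: January
Year: 2016
January is a 31-day month
Total: 31 days

31


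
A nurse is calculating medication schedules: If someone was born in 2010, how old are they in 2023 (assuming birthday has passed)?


Birth year: 2010
Current year: 2023
Age = current year - birth year
Age = 2023 - 2010 = 13

13


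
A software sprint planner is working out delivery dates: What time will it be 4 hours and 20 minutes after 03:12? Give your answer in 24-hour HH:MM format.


Start time: 03:12
Adding: 4 hours 20 minutes
Minutes: 12 + 20 = 32
Hours: 3 + 4 + 0 = 7
Result: 07:32

07:32


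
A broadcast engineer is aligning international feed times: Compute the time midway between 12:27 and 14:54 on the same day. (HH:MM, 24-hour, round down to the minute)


Start time: 12:27 = 747 minutes from midnight
End time: 14:54 = 894 minutes from midnight
Sum: 747 + 894 = 1641
Midpoint: 1641 / 2 = 820 minutes
Convert: 820 / 60 = 13 hours, 40 minutes
Result: 13:40

13:40


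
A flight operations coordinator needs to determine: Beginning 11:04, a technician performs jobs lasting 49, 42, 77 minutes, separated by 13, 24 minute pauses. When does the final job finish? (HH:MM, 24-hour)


Start: 11:04 = 664 min from midnight
  after task 1 (49 min): 11:53
  after break (13 min): 12:06
  after task 2 (42 min): 12:48
  after break (24 min): 13:12
  after task 3 (77 min): 14:29
Total elapsed: 205 minutes
End time: 14:29

14:29


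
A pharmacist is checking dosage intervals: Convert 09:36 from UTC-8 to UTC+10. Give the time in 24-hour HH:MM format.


Local time: 09:36 at UTC-8 (offset -8h)
Target zone: UTC+10 (offset 10h)
Difference: 10 - (-8) = 18 hours
Calculation: 9 + (18) = 27
Wraparound: (27) mod 24 = 3
Result: 03:36

03:36


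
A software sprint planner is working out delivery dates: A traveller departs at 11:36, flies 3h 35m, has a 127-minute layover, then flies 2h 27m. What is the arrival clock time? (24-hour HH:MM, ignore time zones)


Depart: 11:36
Leg 1: +215 min -> 15:11
Layover: +127 min -> 17:18
Leg 2: +147 min -> 19:45
Total travel: 489 minutes = 8h 9m
Arrival: 19:45

19:45


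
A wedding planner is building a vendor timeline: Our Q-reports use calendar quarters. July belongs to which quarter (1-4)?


Month: July (month 7)
Q1: January-March (months 1-3)
Q2: April-June (months 4-6)
Q3: July-September (months 7-9)
Q4: October-December (months 10-12)
Month 7 falls in Q3

3


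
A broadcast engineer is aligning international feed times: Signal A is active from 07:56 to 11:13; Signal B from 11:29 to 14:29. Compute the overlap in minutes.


Interval A: [476, 673] minutes from midnight
Interval B: [689, 869] minutes from midnight
Overlap start = max(476, 689) = 689
Overlap end = min(673, 869) = 673
End <= start, so the intervals do not overlap: 0 minutes

0


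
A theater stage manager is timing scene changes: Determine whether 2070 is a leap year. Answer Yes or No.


Year: 2070
Divisible by 4? 2070 / 4 = 517.5 -> No
Not divisible by 4, so NOT a leap year

No


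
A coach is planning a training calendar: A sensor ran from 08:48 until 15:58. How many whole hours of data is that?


Start: 08:48
End: 15:58
Hour difference: 15 - 8 = 7 hours
Minute difference: 58 - 48 = 10 minutes
Total minutes: 430
Complete hours: 430 / 60 = 7 (remainder 10)

7


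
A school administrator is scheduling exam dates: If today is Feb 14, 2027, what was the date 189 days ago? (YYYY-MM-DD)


Start: 2027-02-14
Subtracting 189 days
Days already passed in February: 14
After going back through February: 175 more days to subtract
January 2027: 31 days, 144 remaining
December 2026: 31 days, 113 remaining
November 2026: 30 days, 83 remaining
October 2026: 31 days, 52 remaining
Result: 2026-08-09

2026-08-09


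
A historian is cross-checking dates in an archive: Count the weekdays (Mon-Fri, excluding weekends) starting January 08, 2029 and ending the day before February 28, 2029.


Start: 2029-01-08 (Monday)
End (exclusive): 2029-02-28 (Wednesday)
Total calendar days: 51
Full weeks: 51 // 7 = 7 -> 35 weekdays
Remaining 2 days starting on Monday:
  Mon(w), Tue(w) -> 2 weekdays
Total business days: 35 + 2 = 37

37


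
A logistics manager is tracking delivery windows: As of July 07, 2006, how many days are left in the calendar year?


Start: July 07, 2006
End: December 31, 2006
Days left in July: 24
August: 31
September: 30
October: 31
November: 30
... plus remaining months
Sum of remaining months: 153
Total: 24 + 153 = 177

177


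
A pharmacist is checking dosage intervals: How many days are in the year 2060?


Year: 2060
Check leap year rules:
Divisible by 4? Yes
Divisible by 100? No
2060 is a leap year
Days: 366

366


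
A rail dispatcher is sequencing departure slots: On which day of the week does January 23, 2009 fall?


Date: 2009-01-23
January 1, 2009 is a Thursday
Day of year: 23
Offset from Jan 1: 22 days
22 mod 7 = 1
Result: Friday

Friday


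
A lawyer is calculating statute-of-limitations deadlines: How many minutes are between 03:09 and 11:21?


Start time: 03:09 = 189 minutes from midnight
End time: 11:21 = 681 minutes from midnight
Difference: 681 - 189 = 492 minutes
That is 8 hours and 12 minutes

492


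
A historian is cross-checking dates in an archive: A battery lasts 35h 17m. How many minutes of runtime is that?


Hours: 35
Extra minutes: 17
Minutes per hour: 60
Hours to minutes: 35 x 60 = 2100
Total: 2100 + 17 = 2117

2117


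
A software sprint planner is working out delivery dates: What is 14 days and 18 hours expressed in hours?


Days: 14
Extra hours: 18
Hours per day: 24
Days to hours: 14 x 24 = 336
Total: 336 + 18 = 354

354


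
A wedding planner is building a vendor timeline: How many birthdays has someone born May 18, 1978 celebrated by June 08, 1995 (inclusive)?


Birth: 1978-05-18
Reference: 1995-06-08
Year difference: 1995 - 1978 = 17
Has birthday (05-18) occurred by 06-08? Yes
Age in full years: 17

17


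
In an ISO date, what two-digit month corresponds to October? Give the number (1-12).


Calendar month order:
9. September
10. October <--
11. November
October is month number 10

10


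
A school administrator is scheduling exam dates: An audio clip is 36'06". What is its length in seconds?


Minutes: 36
Seconds: 6
Convert minutes to seconds: 36 x 60 = 2160
Add remaining seconds: 2160 + 6 = 2166

2166


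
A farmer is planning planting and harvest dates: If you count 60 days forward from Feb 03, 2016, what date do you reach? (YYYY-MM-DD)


Start: 2016-02-03
Adding 60 days
Days remaining in February: 26
After February: 34 days still to add
March 2016: 31 days, 3 remaining
April 2016 has 30 days, need 3
Result: 2016-04-03

2016-04-03


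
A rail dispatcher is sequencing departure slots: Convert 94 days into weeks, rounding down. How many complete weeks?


Total days: 94
Days per week: 7
Division: 94 / 7 = 13 remainder 3
Complete weeks: 13
Remaining days: 3

13


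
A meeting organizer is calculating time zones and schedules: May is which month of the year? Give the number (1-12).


Calendar month order:
4. April
5. May <--
6. June
May is month number 5

5


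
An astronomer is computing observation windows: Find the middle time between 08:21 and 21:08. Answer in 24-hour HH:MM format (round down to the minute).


Start time: 08:21 = 501 minutes from midnight
End time: 21:08 = 1268 minutes from midnight
Sum: 501 + 1268 = 1769
Midpoint: 1769 / 2 = 884 minutes
Convert: 884 / 60 = 14 hours, 44 minutes
Result: 14:44

14:44


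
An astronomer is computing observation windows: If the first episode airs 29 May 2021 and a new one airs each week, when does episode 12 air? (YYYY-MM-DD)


First occurrence: 2021-05-29 (occurrence 1)
Each occurrence is 7 days after the previous.
Occurrence 12 is 11 weeks after the first.
11 weeks = 77 days
2021-05-29 + 77 days = 2021-08-14

2021-08-14


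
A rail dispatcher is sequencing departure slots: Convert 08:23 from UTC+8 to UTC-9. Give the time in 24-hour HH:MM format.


Local time: 08:23 at UTC+8 (offset 8h)
Target zone: UTC-9 (offset -9h)
Difference: -9 - (8) = -17 hours
Calculation: 8 + (-17) = -9
Wraparound: (-9) mod 24 = 15
Result: 15:23

15:23


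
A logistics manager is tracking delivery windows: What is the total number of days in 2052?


Year: 2052
Check leap year rules:
Divisible by 4? Yes
Divisible by 100? No
2052 is a leap year
Days: 366

366


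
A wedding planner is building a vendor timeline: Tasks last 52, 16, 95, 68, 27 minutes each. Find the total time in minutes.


Durations: 52, 16, 95, 68, 27
Running sum: 52
+ 16 = 68
+ 95 = 163
+ 68 = 231
+ 27 = 258
Total duration: 258 minutes
That is 4 hours and 18 minutes

258


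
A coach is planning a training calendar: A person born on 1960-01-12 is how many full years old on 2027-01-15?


Birth: 1960-01-12
Reference: 2027-01-15
Year difference: 2027 - 1960 = 67
Has birthday (01-12) occurred by 01-15? Yes
Age in full years: 67

67


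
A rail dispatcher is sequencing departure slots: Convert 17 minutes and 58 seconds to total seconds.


Minutes: 17
Extra seconds: 58
Seconds per minute: 60
Minutes to seconds: 17 x 60 = 1020
Total: 1020 + 58 = 1078

1078


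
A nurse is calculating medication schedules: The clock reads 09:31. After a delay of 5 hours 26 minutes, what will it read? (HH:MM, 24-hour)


Start time: 09:31
Adding: 5 hours 26 minutes
Minutes: 31 + 26 = 57
Hours: 9 + 5 + 0 = 14
Result: 14:57

14:57


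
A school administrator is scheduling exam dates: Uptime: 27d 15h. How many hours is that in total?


Days: 27
Extra hours: 15
Hours per day: 24
Days to hours: 27 x 24 = 648
Total: 648 + 15 = 663

663


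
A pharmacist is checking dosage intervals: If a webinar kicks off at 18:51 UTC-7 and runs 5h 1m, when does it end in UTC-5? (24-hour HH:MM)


Start: 18:51 in UTC-7
Step 1 - add duration:
  minutes: 51 + 1 = 52
  hours: 18 + 5 + 0 = 23
  end in UTC-7: 23:52
Step 2 - convert UTC-7 -> UTC-5:
  offset difference: -5 - (-7) = 2 hours
  23 + (2) = 25 -> mod 24 = 1
Result: 01:52 in UTC-5

01:52


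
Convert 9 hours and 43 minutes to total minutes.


Hours: 9
Extra minutes: 43
Minutes per hour: 60
Hours to minutes: 9 x 60 = 540
Total: 540 + 43 = 583

583


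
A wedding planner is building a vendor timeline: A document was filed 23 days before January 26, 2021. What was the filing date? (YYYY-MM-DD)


Start: 2021-01-26
Subtracting 23 days
Days already passed in January: 26
Result: 2021-01-03

2021-01-03


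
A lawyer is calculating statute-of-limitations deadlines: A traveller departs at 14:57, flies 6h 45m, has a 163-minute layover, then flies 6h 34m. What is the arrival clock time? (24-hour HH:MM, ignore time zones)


Depart: 14:57
Leg 1: +405 min -> 21:42
Layover: +163 min -> 00:25
Leg 2: +394 min -> 06:59
Total travel: 962 minutes = 16h 2m
Arrival: 06:59

06:59


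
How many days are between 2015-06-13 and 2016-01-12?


Start date: 2015-06-13
End date: 2016-01-12
Jun 2015: +18 days
Jul 2015: +31 days
Aug 2015: +31 days
... (5 more months)
Total: 213 days

213


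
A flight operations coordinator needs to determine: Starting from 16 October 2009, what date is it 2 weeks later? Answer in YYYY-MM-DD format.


Start: 2009-10-16
Weeks to add: 2
Convert to days: 2 x 7 = 14 days
Add 14 days to 2009-10-16
Result: 2009-10-30

2009-10-30


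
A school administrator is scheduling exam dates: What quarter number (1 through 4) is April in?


Month: April (month 4)
Q1: January-March (months 1-3)
Q2: April-June (months 4-6)
Q3: July-September (months 7-9)
Q4: October-December (months 10-12)
Month 4 falls in Q2

2


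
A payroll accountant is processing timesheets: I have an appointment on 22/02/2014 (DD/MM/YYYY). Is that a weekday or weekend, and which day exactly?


Date: 2014-02-22
January 1, 2014 is a Wednesday
Day of year: 53
Offset from Jan 1: 52 days
52 mod 7 = 3
Result: Saturday

Saturday


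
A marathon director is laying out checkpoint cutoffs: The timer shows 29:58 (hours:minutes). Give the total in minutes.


Hours: 29
Minutes: 58
Convert hours to minutes: 29 x 60 = 1740
Add remaining minutes: 1740 + 58 = 1798

1798


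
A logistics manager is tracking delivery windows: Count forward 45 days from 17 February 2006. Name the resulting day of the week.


Start: 2006-02-17 (Friday)
Step 1 - find target date: add 45 days
  2006-02-17 + 45 days = 2006-04-03
Step 2 - day of week:
  45 mod 7 = 3
  Friday + 3 days -> Monday
Result: Monday (2006-04-03)

Monday


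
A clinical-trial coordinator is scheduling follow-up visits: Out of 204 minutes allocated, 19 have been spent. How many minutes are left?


Total budget: 204 minutes
Time used: 19 minutes
Remaining: 204 - 19 = 185 minutes
Percent used: 9.3%
Percent remaining: 90.7%

185


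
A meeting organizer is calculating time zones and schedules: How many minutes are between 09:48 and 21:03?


Start time: 09:48 = 588 minutes from midnight
End time: 21:03 = 1263 minutes from midnight
Difference: 1263 - 588 = 675 minutes
That is 11 hours and 15 minutes

675


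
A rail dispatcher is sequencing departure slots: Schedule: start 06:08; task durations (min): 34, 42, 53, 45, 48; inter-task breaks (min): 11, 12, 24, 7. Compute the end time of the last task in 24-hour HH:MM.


Start: 06:08 = 368 min from midnight
  after task 1 (34 min): 06:42
  after break (11 min): 06:53
  after task 2 (42 min): 07:35
  after break (12 min): 07:47
  after task 3 (53 min): 08:40
  after break (24 min): 09:04
  after task 4 (45 min): 09:49
  after break (7 min): 09:56
  after task 5 (48 min): 10:44
Total elapsed: 276 minutes
End time: 10:44

10:44


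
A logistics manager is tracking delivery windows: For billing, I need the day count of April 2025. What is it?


Month: April
Year: 2025
April is a 30-day month
Total: 30 days

30


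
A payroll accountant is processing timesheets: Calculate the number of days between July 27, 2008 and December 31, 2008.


Start: July 27, 2008
End: December 31, 2008
Days left in July: 4
August: 31
September: 30
October: 31
November: 30
... plus remaining months
Sum of remaining months: 153
Total: 4 + 153 = 157

157


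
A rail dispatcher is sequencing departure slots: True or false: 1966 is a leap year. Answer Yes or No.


Year: 1966
Divisible by 4? 1966 / 4 = 491.5 -> No
Not divisible by 4, so NOT a leap year

No


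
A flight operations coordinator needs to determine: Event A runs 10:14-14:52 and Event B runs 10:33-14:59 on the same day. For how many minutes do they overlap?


Interval A: [614, 892] minutes from midnight
Interval B: [633, 899] minutes from midnight
Overlap start = max(614, 633) = 633
Overlap end = min(892, 899) = 892
Overlap = 892 - 633 = 259 minutes

259


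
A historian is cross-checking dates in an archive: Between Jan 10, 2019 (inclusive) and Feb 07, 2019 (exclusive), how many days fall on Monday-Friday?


Start: 2019-01-10 (Thursday)
End (exclusive): 2019-02-07 (Thursday)
Total calendar days: 28
Full weeks: 28 // 7 = 4 -> 20 weekdays
Remaining 0 days starting on Thursday:
Total business days: 20 + 0 = 20

20


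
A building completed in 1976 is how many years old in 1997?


Birth year: 1976
Current year: 1997
Age = current year - birth year
Age = 1997 - 1976 = 21

21


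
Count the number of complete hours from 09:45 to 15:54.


Start: 09:45
End: 15:54
Hour difference: 15 - 9 = 6 hours
Minute difference: 54 - 45 = 9 minutes
Total minutes: 369
Complete hours: 369 / 60 = 6 (remainder 9)

6


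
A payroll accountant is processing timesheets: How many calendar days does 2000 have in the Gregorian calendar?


Year: 2000
Check leap year rules:
Divisible by 4? Yes
Divisible by 100? Yes
Divisible by 400? Yes
2000 is a leap year
Days: 366

366


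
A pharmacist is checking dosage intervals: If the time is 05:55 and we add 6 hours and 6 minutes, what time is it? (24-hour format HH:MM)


Start time: 05:55
Adding: 6 hours 6 minutes
Minutes: 55 + 6 = 61
Minute overflow: 61 >= 60, so carry 1 hour, minutes = 1
Hours: 5 + 6 + 1 = 12
Result: 12:01

12:01


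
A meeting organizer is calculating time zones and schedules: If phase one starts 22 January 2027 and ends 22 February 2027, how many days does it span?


Start date: 2027-01-22
End date: 2027-02-22
Jan 2027: +10 days
Feb 2027: +21 days
Total: 31 days

31


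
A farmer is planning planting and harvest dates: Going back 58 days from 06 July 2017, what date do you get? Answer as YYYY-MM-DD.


Start: 2017-07-06
Subtracting 58 days
Days already passed in July: 6
After going back through July: 52 more days to subtract
June 2017: 30 days, 22 remaining
May 2017 has 31 days, need 22
Result: 2017-05-09

2017-05-09


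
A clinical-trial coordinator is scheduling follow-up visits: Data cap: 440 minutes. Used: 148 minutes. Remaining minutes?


Total budget: 440 minutes
Time used: 148 minutes
Remaining: 440 - 148 = 292 minutes
Percent used: 33.6%
Percent remaining: 66.4%

292


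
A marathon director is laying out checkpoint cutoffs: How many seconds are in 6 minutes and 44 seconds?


Minutes: 6
Seconds: 44
Convert minutes to seconds: 6 x 60 = 360
Add remaining seconds: 360 + 44 = 404

404


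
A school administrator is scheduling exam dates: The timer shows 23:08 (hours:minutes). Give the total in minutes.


Hours: 23
Minutes: 8
Convert hours to minutes: 23 x 60 = 1380
Add remaining minutes: 1380 + 8 = 1388

1388


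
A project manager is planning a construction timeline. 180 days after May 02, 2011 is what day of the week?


Start: 2011-05-02 (Monday)
Step 1 - find target date: add 180 days
  2011-05-02 + 180 days = 2011-10-29
Step 2 - day of week:
  180 mod 7 = 5
  Monday + 5 days -> Saturday
Result: Saturday (2011-10-29)

Saturday


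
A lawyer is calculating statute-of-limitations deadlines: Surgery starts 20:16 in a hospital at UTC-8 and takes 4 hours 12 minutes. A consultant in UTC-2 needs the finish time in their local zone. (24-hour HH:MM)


Start: 20:16 in UTC-8
Step 1 - add duration:
  minutes: 16 + 12 = 28
  hours: 20 + 4 + 0 = 24
  end in UTC-8: 00:28
Step 2 - convert UTC-8 -> UTC-2:
  offset difference: -2 - (-8) = 6 hours
  0 + (6) = 6 -> mod 24 = 6
Result: 06:28 in UTC-2

06:28


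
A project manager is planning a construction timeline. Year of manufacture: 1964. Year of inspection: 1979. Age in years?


Birth year: 1964
Current year: 1979
Age = current year - birth year
Age = 1979 - 1964 = 15

15


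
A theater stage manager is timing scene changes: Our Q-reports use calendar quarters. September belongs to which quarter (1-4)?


Month: September (month 9)
Q1: January-March (months 1-3)
Q2: April-June (months 4-6)
Q3: July-September (months 7-9)
Q4: October-December (months 10-12)
Month 9 falls in Q3

3


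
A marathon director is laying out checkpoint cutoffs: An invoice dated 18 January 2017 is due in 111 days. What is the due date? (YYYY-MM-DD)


Start: 2017-01-18
Adding 111 days
Days remaining in January: 13
After January: 98 days still to add
February 2017: 28 days, 70 remaining
March 2017: 31 days, 39 remaining
April 2017: 30 days, 9 remaining
May 2017 has 31 days, need 9
Result: 2017-05-09

2017-05-09


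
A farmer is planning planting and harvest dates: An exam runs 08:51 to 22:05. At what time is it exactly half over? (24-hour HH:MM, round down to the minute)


Start time: 08:51 = 531 minutes from midnight
End time: 22:05 = 1325 minutes from midnight
Sum: 531 + 1325 = 1856
Midpoint: 1856 / 2 = 928 minutes
Convert: 928 / 60 = 15 hours, 28 minutes
Result: 15:28

15:28


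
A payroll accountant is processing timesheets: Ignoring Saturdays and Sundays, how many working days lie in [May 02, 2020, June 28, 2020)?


Start: 2020-05-02 (Saturday)
End (exclusive): 2020-06-28 (Sunday)
Total calendar days: 57
Full weeks: 57 // 7 = 8 -> 40 weekdays
Remaining 1 days starting on Saturday:
  Sat(-) -> 0 weekdays
Total business days: 40 + 0 = 40

40


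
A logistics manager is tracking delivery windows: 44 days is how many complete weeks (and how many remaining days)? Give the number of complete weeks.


Total days: 44
Days per week: 7
Division: 44 / 7 = 6 remainder 2
Complete weeks: 6
Remaining days: 2

6


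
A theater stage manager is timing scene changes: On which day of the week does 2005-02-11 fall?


Date: 2005-02-11
January 1, 2005 is a Saturday
Day of year: 42
Offset from Jan 1: 41 days
41 mod 7 = 6
Result: Friday

Friday


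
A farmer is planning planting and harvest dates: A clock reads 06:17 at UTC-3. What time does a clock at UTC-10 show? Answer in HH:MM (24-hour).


Local time: 06:17 at UTC-3 (offset -3h)
Target zone: UTC-10 (offset -10h)
Difference: -10 - (-3) = -7 hours
Calculation: 6 + (-7) = -1
Wraparound: (-1) mod 24 = 23
Result: 23:17

23:17


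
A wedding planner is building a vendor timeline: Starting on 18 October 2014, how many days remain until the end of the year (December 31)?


Start: October 18, 2014
End: December 31, 2014
Days left in October: 13
November: 30
December: 31
Sum of remaining months: 61
Total: 13 + 61 = 74

74


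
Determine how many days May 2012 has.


Month: May
Year: 2012
May is a 31-day month
Total: 31 days

31


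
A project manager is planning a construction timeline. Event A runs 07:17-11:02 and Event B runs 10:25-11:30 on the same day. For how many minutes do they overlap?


Interval A: [437, 662] minutes from midnight
Interval B: [625, 690] minutes from midnight
Overlap start = max(437, 625) = 625
Overlap end = min(662, 690) = 662
Overlap = 662 - 625 = 37 minutes

37


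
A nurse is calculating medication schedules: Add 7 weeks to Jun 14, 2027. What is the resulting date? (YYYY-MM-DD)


Start: 2027-06-14
Weeks to add: 7
Convert to days: 7 x 7 = 49 days
Add 49 days to 2027-06-14
Result: 2027-08-02

2027-08-02


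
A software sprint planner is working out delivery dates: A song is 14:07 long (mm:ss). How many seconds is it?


Minutes: 14
Extra seconds: 7
Seconds per minute: 60
Minutes to seconds: 14 x 60 = 840
Total: 840 + 7 = 847

847


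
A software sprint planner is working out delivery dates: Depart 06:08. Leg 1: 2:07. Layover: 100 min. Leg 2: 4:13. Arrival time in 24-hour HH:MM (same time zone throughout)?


Depart: 06:08
Leg 1: +127 min -> 08:15
Layover: +100 min -> 09:55
Leg 2: +253 min -> 14:08
Total travel: 480 minutes = 8h 0m
Arrival: 14:08

14:08


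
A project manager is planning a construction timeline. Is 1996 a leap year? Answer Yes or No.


Year: 1996
Divisible by 4? 1996 / 4 = 499.0 -> Yes
Divisible by 100? 1996 / 100 = 19.96 -> No
Divisible by 4 but not 100, so it IS a leap year

Yes


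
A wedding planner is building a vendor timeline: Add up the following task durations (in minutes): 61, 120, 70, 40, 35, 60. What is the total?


Durations: 61, 120, 70, 40, 35, 60
Running sum: 61
+ 120 = 181
+ 70 = 251
+ 40 = 291
+ 35 = 326
+ 60 = 386
Total duration: 386 minutes
That is 6 hours and 26 minutes

386


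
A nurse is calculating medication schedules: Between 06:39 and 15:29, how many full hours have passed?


Start: 06:39
End: 15:29
Hour difference: 15 - 6 = 9 hours
Minute difference: 29 - 39 = -10 minutes
Total minutes: 530
Complete hours: 530 / 60 = 8 (remainder 50)

8


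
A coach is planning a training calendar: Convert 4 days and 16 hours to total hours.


Days: 4
Extra hours: 16
Hours per day: 24
Days to hours: 4 x 24 = 96
Total: 96 + 16 = 112

112


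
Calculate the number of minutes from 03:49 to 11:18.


Start time: 03:49 = 229 minutes from midnight
End time: 11:18 = 678 minutes from midnight
Difference: 678 - 229 = 449 minutes
That is 7 hours and 29 minutes

449


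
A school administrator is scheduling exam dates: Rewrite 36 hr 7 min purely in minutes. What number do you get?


Hours: 36
Extra minutes: 7
Minutes per hour: 60
Hours to minutes: 36 x 60 = 2160
Total: 2160 + 7 = 2167

2167


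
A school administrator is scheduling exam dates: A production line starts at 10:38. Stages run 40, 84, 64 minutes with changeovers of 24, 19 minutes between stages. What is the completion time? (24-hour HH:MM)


Start: 10:38 = 638 min from midnight
  after task 1 (40 min): 11:18
  after break (24 min): 11:42
  after task 2 (84 min): 13:06
  after break (19 min): 13:25
  after task 3 (64 min): 14:29
Total elapsed: 231 minutes
End time: 14:29

14:29


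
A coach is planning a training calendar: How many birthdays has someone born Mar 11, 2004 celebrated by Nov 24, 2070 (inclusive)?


Birth: 2004-03-11
Reference: 2070-11-24
Year difference: 2070 - 2004 = 66
Has birthday (03-11) occurred by 11-24? Yes
Age in full years: 66

66


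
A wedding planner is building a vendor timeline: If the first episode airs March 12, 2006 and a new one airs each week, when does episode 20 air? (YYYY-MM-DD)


First occurrence: 2006-03-12 (occurrence 1)
Each occurrence is 7 days after the previous.
Occurrence 20 is 19 weeks after the first.
19 weeks = 133 days
2006-03-12 + 133 days = 2006-07-23

2006-07-23


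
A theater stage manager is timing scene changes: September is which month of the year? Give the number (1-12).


Calendar month order:
8. August
9. September <--
10. October
September is month number 9

9


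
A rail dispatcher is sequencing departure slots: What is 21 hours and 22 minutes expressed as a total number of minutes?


Hours: 21
Minutes: 22
Convert hours to minutes: 21 x 60 = 1260
Add remaining minutes: 1260 + 22 = 1282

1282


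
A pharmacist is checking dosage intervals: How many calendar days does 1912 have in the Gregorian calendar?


Year: 1912
Check leap year rules:
Divisible by 4? Yes
Divisible by 100? No
1912 is a leap year
Days: 366

366


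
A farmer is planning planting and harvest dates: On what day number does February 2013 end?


Month: February
Year: 2013
2013 is not a leap year
February has 28 days
Total: 28 days

28


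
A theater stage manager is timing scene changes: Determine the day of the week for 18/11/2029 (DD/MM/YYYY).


Date: 2029-11-18
January 1, 2029 is a Monday
Day of year: 322
Offset from Jan 1: 321 days
321 mod 7 = 6
Result: Sunday

Sunday


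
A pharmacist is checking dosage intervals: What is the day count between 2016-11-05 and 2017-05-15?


Start date: 2016-11-05
End date: 2017-05-15
Nov 2016: +26 days
Dec 2016: +31 days
Jan 2017: +31 days
... (4 more months)
Total: 191 days

191


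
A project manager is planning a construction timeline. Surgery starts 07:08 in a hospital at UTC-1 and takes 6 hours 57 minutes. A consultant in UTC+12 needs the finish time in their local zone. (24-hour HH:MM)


Start: 07:08 in UTC-1
Step 1 - add duration:
  minutes: 8 + 57 = 65 (carry 1h)
  hours: 7 + 6 + 1 = 14
  end in UTC-1: 14:05
Step 2 - convert UTC-1 -> UTC+12:
  offset difference: 12 - (-1) = 13 hours
  14 + (13) = 27 -> mod 24 = 3
Result: 03:05 in UTC+12

03:05


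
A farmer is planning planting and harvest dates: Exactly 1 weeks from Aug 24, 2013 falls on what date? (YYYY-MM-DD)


Start: 2013-08-24
Weeks to add: 1
Convert to days: 1 x 7 = 7 days
Add 7 days to 2013-08-24
Result: 2013-08-31

2013-08-31


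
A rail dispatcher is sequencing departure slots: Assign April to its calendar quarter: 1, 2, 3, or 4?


Month: April (month 4)
Q1: January-March (months 1-3)
Q2: April-June (months 4-6)
Q3: July-September (months 7-9)
Q4: October-December (months 10-12)
Month 4 falls in Q2

2


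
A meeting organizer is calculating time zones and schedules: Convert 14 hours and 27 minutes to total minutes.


Hours: 14
Extra minutes: 27
Minutes per hour: 60
Hours to minutes: 14 x 60 = 840
Total: 840 + 27 = 867

867


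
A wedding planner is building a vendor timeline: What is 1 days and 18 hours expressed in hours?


Days: 1
Extra hours: 18
Hours per day: 24
Days to hours: 1 x 24 = 24
Total: 24 + 18 = 42

42


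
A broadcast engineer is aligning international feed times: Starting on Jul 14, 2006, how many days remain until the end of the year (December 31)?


Start: July 14, 2006
End: December 31, 2006
Days left in July: 17
August: 31
September: 30
October: 31
November: 30
... plus remaining months
Sum of remaining months: 153
Total: 17 + 153 = 170

170


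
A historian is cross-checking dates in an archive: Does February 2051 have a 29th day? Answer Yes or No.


Year: 2051
Divisible by 4? 2051 / 4 = 512.75 -> No
Not divisible by 4, so NOT a leap year

No


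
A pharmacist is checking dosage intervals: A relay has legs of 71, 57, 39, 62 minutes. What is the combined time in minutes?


Durations: 71, 57, 39, 62
Running sum: 71
+ 57 = 128
+ 39 = 167
+ 62 = 229
Total duration: 229 minutes
That is 3 hours and 49 minutes

229


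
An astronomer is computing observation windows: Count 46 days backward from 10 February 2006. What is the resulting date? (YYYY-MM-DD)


Start: 2006-02-10
Subtracting 46 days
Days already passed in February: 10
After going back through February: 36 more days to subtract
January 2006: 31 days, 5 remaining
December 2005 has 31 days, need 5
Result: 2005-12-26

2005-12-26


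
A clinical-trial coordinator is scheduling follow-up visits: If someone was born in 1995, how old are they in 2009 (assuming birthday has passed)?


Birth year: 1995
Current year: 2009
Age = current year - birth year
Age = 2009 - 1995 = 14

14


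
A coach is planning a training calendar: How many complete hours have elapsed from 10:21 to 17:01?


Start: 10:21
End: 17:01
Hour difference: 17 - 10 = 7 hours
Minute difference: 1 - 21 = -20 minutes
Total minutes: 400
Complete hours: 400 / 60 = 6 (remainder 40)

6


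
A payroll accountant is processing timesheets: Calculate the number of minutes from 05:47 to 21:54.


Start time: 05:47 = 347 minutes from midnight
End time: 21:54 = 1314 minutes from midnight
Difference: 1314 - 347 = 967 minutes
That is 16 hours and 7 minutes

967


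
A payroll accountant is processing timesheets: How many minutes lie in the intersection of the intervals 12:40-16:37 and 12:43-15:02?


Interval A: [760, 997] minutes from midnight
Interval B: [763, 902] minutes from midnight
Overlap start = max(760, 763) = 763
Overlap end = min(997, 902) = 902
Overlap = 902 - 763 = 139 minutes

139


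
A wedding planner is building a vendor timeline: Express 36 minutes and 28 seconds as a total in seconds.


Minutes: 36
Seconds: 28
Convert minutes to seconds: 36 x 60 = 2160
Add remaining seconds: 2160 + 28 = 2188

2188


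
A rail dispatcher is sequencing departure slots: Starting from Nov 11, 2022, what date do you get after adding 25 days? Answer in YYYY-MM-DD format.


Start: 2022-11-11
Adding 25 days
Days remaining in November: 19
After November: 6 days still to add
December 2022 has 31 days, need 6
Result: 2022-12-06

2022-12-06


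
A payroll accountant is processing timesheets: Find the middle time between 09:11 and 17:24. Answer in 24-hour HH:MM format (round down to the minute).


Start time: 09:11 = 551 minutes from midnight
End time: 17:24 = 1044 minutes from midnight
Sum: 551 + 1044 = 1595
Midpoint: 1595 / 2 = 797 minutes
Convert: 797 / 60 = 13 hours, 17 minutes
Result: 13:17

13:17


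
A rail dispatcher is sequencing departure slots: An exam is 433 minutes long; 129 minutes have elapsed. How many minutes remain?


Total budget: 433 minutes
Time used: 129 minutes
Remaining: 433 - 129 = 304 minutes
Percent used: 29.8%
Percent remaining: 70.2%

304


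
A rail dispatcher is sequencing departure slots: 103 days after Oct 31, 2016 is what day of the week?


Start: 2016-10-31 (Monday)
Step 1 - find target date: add 103 days
  2016-10-31 + 103 days = 2017-02-11
Step 2 - day of week:
  103 mod 7 = 5
  Monday + 5 days -> Saturday
Result: Saturday (2017-02-11)

Saturday


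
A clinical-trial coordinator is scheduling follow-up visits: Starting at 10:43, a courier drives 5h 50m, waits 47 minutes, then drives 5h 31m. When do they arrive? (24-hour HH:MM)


Depart: 10:43
Leg 1: +350 min -> 16:33
Layover: +47 min -> 17:20
Leg 2: +331 min -> 22:51
Total travel: 728 minutes = 12h 8m
Arrival: 22:51

22:51


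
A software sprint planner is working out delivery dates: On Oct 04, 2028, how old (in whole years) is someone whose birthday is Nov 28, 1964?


Birth: 1964-11-28
Reference: 2028-10-04
Year difference: 2028 - 1964 = 64
Has birthday (11-28) occurred by 10-04? No
Birthday not yet reached this year -> subtract 1
Age in full years: 63

63


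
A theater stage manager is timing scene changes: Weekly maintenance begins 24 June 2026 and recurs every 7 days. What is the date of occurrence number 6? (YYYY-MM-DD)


First occurrence: 2026-06-24 (occurrence 1)
Each occurrence is 7 days after the previous.
Occurrence 6 is 5 weeks after the first.
5 weeks = 35 days
2026-06-24 + 35 days = 2026-07-29

2026-07-29


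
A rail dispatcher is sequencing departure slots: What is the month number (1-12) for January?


Calendar month order:
1. January <--
2. February
January is month number 1

1


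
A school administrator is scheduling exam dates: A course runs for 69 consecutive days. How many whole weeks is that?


Total days: 69
Days per week: 7
Division: 69 / 7 = 9 remainder 6
Complete weeks: 9
Remaining days: 6

9


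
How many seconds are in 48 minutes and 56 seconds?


Minutes: 48
Extra seconds: 56
Seconds per minute: 60
Minutes to seconds: 48 x 60 = 2880
Total: 2880 + 56 = 2936

2936


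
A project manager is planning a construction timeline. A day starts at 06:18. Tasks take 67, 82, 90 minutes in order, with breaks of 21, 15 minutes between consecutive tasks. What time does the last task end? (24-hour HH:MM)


Start: 06:18 = 378 min from midnight
  after task 1 (67 min): 07:25
  after break (21 min): 07:46
  after task 2 (82 min): 09:08
  after break (15 min): 09:23
  after task 3 (90 min): 10:53
Total elapsed: 275 minutes
End time: 10:53

10:53


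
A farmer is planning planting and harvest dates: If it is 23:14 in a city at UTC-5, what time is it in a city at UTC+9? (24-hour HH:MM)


Local time: 23:14 at UTC-5 (offset -5h)
Target zone: UTC+9 (offset 9h)
Difference: 9 - (-5) = 14 hours
Calculation: 23 + (14) = 37
Wraparound: (37) mod 24 = 13
Result: 13:14

13:14


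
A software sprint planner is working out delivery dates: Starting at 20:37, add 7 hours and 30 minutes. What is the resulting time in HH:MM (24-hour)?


Start time: 20:37
Adding: 7 hours 30 minutes
Minutes: 37 + 30 = 67
Minute overflow: 67 >= 60, so carry 1 hour, minutes = 7
Hours: 20 + 7 + 1 = 28
Hour wraparound: 28 mod 24 = 4
Result: 04:07

04:07


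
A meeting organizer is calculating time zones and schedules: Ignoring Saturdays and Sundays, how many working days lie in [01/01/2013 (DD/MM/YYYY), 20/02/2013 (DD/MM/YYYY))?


Start: 2013-01-01 (Tuesday)
End (exclusive): 2013-02-20 (Wednesday)
Total calendar days: 50
Full weeks: 50 // 7 = 7 -> 35 weekdays
Remaining 1 days starting on Tuesday:
  Tue(w) -> 1 weekdays
Total business days: 35 + 1 = 36

36


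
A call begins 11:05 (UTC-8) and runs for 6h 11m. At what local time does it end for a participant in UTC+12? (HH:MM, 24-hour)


Start: 11:05 in UTC-8
Step 1 - add duration:
  minutes: 5 + 11 = 16
  hours: 11 + 6 + 0 = 17
  end in UTC-8: 17:16
Step 2 - convert UTC-8 -> UTC+12:
  offset difference: 12 - (-8) = 20 hours
  17 + (20) = 37 -> mod 24 = 13
Result: 13:16 in UTC+12

13:16


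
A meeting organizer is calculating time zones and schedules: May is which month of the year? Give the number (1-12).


Calendar month order:
4. April
5. May <--
6. June
May is month number 5

5


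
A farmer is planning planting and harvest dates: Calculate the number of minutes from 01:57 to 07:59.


Start time: 01:57 = 117 minutes from midnight
End time: 07:59 = 479 minutes from midnight
Difference: 479 - 117 = 362 minutes
That is 6 hours and 2 minutes

362


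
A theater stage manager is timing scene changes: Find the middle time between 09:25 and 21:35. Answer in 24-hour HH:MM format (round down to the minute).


Start time: 09:25 = 565 minutes from midnight
End time: 21:35 = 1295 minutes from midnight
Sum: 565 + 1295 = 1860
Midpoint: 1860 / 2 = 930 minutes
Convert: 930 / 60 = 15 hours, 30 minutes
Result: 15:30

15:30


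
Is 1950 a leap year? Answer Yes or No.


Year: 1950
Divisible by 4? 1950 / 4 = 487.5 -> No
Not divisible by 4, so NOT a leap year

No


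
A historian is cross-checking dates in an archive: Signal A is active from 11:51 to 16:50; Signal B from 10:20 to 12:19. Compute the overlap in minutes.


Interval A: [711, 1010] minutes from midnight
Interval B: [620, 739] minutes from midnight
Overlap start = max(711, 620) = 711
Overlap end = min(1010, 739) = 739
Overlap = 739 - 711 = 28 minutes

28


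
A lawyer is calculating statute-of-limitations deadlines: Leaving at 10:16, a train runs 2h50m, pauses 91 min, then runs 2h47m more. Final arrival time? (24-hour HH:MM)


Depart: 10:16
Leg 1: +170 min -> 13:06
Layover: +91 min -> 14:37
Leg 2: +167 min -> 17:24
Total travel: 428 minutes = 7h 8m
Arrival: 17:24

17:24


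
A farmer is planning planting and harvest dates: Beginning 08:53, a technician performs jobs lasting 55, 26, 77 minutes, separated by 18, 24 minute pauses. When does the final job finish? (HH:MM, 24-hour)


Start: 08:53 = 533 min from midnight
  after task 1 (55 min): 09:48
  after break (18 min): 10:06
  after task 2 (26 min): 10:32
  after break (24 min): 10:56
  after task 3 (77 min): 12:13
Total elapsed: 200 minutes
End time: 12:13

12:13


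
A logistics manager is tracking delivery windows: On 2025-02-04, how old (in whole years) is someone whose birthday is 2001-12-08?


Birth: 2001-12-08
Reference: 2025-02-04
Year difference: 2025 - 2001 = 24
Has birthday (12-08) occurred by 02-04? No
Birthday not yet reached this year -> subtract 1
Age in full years: 23

23


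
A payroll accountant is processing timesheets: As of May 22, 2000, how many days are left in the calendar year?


Start: May 22, 2000
End: December 31, 2000
Days left in May: 9
June: 30
July: 31
August: 31
September: 30
... plus remaining months
Sum of remaining months: 214
Total: 9 + 214 = 223

223


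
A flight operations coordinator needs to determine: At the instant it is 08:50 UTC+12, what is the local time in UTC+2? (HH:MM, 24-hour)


Local time: 08:50 at UTC+12 (offset 12h)
Target zone: UTC+2 (offset 2h)
Difference: 2 - (12) = -10 hours
Calculation: 8 + (-10) = -2
Wraparound: (-2) mod 24 = 22
Result: 22:50

22:50


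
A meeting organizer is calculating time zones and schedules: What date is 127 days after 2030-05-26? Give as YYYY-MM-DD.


Start: 2030-05-26
Adding 127 days
Days remaining in May: 5
After May: 122 days still to add
June 2030: 30 days, 92 remaining
July 2030: 31 days, 61 remaining
August 2030: 31 days, 30 remaining
September 2030 has 30 days, need 30
Result: 2030-09-30

2030-09-30


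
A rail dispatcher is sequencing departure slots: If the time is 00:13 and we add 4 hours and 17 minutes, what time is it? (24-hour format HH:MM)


Start time: 00:13
Adding: 4 hours 17 minutes
Minutes: 13 + 17 = 30
Hours: 0 + 4 + 0 = 4
Result: 04:30

04:30


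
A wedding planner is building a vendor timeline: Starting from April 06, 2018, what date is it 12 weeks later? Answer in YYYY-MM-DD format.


Start: 2018-04-06
Weeks to add: 12
Convert to days: 12 x 7 = 84 days
Add 84 days to 2018-04-06
Result: 2018-06-29

2018-06-29
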